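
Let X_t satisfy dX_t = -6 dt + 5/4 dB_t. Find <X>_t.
<X>_t = 25*t/16

For an Itô process dX_t = a(t) dt + b(t) dB_t, the quadratic variation is <X>_t = int_0^t b(s)^2 ds (the drift term does not contribute). Here b(s) = 5/4, so
  b(s)^2 = 25/16.
Integrating from 0 to t:
  <X>_t = int_0^t (25/16) ds = 25*t/16.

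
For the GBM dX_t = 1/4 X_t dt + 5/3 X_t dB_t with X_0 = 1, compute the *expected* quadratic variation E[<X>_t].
E[<X>_t] = 50*exp(59*t/18)/59 - 50/59

<X>_t = int_0^t ((5/3) * X_s)^2 ds. Taking expectation inside the integral: E[<X>_t] = (5/3)^2 * int_0^t E[X_s^2] ds. For GBM, E[X_s^2] = x_0^2 * exp((2 mu + sigma^2) s). Integrating:
  E[<X>_t] = (5/3)^2 * 1^2 * (exp((2*(1/4) + (5/3)^2) t) - 1) / (2*(1/4) + (5/3)^2)
           = (5/3)^2 * 1^2 * (exp((59/18) t) - 1) / (59/18) = 50*exp(59*t/18)/59 - 50/59.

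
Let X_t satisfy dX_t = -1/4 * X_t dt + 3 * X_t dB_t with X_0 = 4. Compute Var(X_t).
Var(X_t) = (16*exp(9*t) - 16)*exp(-t/2)

For GBM dX = mu X dt + sigma X dB with X_0 = x_0, apply Itô to Y = log X: dY = (mu - sigma^2/2) dt + sigma dB, so Y_t = log(x_0) + (mu - sigma^2/2) t + sigma B_t and hence X_t = x_0 * exp((mu - sigma^2/2) t + sigma B_t).
With mu = -1/4, sigma = 3, x_0 = 4, this gives:
  X_t = 4 * exp((-19/4) * t + (3) * B_t).
Since sigma*B_t ~ Normal(0, sigma^2 t), E[exp(sigma*B_t)] = exp(sigma^2 t / 2); so E[X_t] = x_0 * exp((mu - sigma^2/2) t) * exp(sigma^2 t / 2) = x_0 * exp(mu t) = 4*exp(-t/4).
Var(X_t) = E[X_t^2] - (E[X_t])^2 = x_0^2 * exp(2 mu t) * (exp(sigma^2 t) - 1) = (16*exp(9*t) - 16)*exp(-t/2).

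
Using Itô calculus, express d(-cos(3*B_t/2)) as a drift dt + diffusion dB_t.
d(-cos(3*B_t/2)) = (9*cos(3*B_t/2)/8) dt + (3*sin(3*B_t/2)/2) dB_t

Itô's formula for f(B_t) gives d f(B_t) = f'(B_t) dB_t + (1/2) f''(B_t) dt. Compute derivatives of f(x) = -cos(3*x/2):
  f'(x)  = 3*sin(3*x/2)/2
  f''(x) = 9*cos(3*x/2)/4
Substitute x = B_t and multiply the f'' term by 1/2:
  drift     = (1/2) * (9*cos(3*x/2)/4) evaluated at B_t = 9*cos(3*B_t/2)/8
  diffusion = (3*sin(3*x/2)/2) evaluated at B_t = 3*sin(3*B_t/2)/2
Therefore d(-cos(3*B_t/2)) = (9*cos(3*B_t/2)/8) dt + (3*sin(3*B_t/2)/2) dB_t.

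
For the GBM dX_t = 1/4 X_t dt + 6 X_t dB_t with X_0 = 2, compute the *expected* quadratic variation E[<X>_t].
E[<X>_t] = 288*exp(73*t/2)/73 - 288/73

<X>_t = int_0^t (6 * X_s)^2 ds. Taking expectation inside the integral: E[<X>_t] = 6^2 * int_0^t E[X_s^2] ds. For GBM, E[X_s^2] = x_0^2 * exp((2 mu + sigma^2) s). Integrating:
  E[<X>_t] = 6^2 * 2^2 * (exp((2*(1/4) + 6^2) t) - 1) / (2*(1/4) + 6^2)
           = 6^2 * 2^2 * (exp((73/2) t) - 1) / (73/2) = 288*exp(73*t/2)/73 - 288/73.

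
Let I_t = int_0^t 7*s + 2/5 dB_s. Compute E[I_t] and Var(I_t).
E[I_t] = 0; Var(I_t) = t*(1225*t^2 + 210*t + 12)/75

The Itô integral of a deterministic integrand f(s) has mean 0 because each increment f(s) * (B_{s+ds} - B_s) has mean 0. By the Itô isometry:
  Var( int_0^t f(s) dB_s ) = E[ (int_0^t f(s) dB_s)^2 ] = int_0^t f(s)^2 ds.
Here f(s) = 7*s + 2/5, so f(s)^2 = (35*s + 2)^2/25. Integrate:
  int_0^t ((35*s + 2)^2/25) ds = t*(1225*t^2 + 210*t + 12)/75.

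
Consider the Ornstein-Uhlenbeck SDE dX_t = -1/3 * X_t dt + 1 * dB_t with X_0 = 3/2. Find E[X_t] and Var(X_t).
E[X_t] = 3*exp(-t/3)/2; Var(X_t) = 3/2 - 3*exp(-2*t/3)/2

The OU SDE dX = -theta X dt + sigma dB admits the integrating factor exp(theta t): d(exp(theta t) X_t) = sigma exp(theta t) dB_t. Integrating from 0 to t:
  X_t = x_0 * exp(-theta t) + sigma * int_0^t exp(-theta (t-s)) dB_s.
The Itô integral has mean 0 and (by the Itô isometry) variance sigma^2 * int_0^t exp(-2 theta (t - s)) ds = sigma^2 * (1 - exp(-2 theta t)) / (2 theta).
With theta = 1/3, sigma = 1, x_0 = 3/2:
  E[X_t] = 3/2 * exp(-1/3 t) = 3*exp(-t/3)/2
  Var(X_t) = (1)^2 * (1 - exp(-2*1/3 t)) / (2 * 1/3) = 3/2 - 3*exp(-2*t/3)/2.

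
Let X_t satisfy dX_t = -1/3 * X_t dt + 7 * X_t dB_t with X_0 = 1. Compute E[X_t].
E[X_t] = exp(-t/3)

For GBM dX = mu X dt + sigma X dB with X_0 = x_0, apply Itô to Y = log X: dY = (mu - sigma^2/2) dt + sigma dB, so Y_t = log(x_0) + (mu - sigma^2/2) t + sigma B_t and hence X_t = x_0 * exp((mu - sigma^2/2) t + sigma B_t).
With mu = -1/3, sigma = 7, x_0 = 1, this gives:
  X_t = 1 * exp((-149/6) * t + (7) * B_t).
Since sigma*B_t ~ Normal(0, sigma^2 t), E[exp(sigma*B_t)] = exp(sigma^2 t / 2); so E[X_t] = x_0 * exp((mu - sigma^2/2) t) * exp(sigma^2 t / 2) = x_0 * exp(mu t) = exp(-t/3).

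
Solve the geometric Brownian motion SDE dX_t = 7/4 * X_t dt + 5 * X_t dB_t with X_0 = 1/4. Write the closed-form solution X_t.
X_t = 1/4 * exp((-43/4) * t + (5) * B_t)

For GBM dX = mu X dt + sigma X dB with X_0 = x_0, apply Itô to Y = log X: dY = (mu - sigma^2/2) dt + sigma dB, so Y_t = log(x_0) + (mu - sigma^2/2) t + sigma B_t and hence X_t = x_0 * exp((mu - sigma^2/2) t + sigma B_t).
With mu = 7/4, sigma = 5, x_0 = 1/4, this gives:
  X_t = 1/4 * exp((-43/4) * t + (5) * B_t).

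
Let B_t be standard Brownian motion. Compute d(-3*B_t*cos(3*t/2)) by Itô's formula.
d(-3*B_t*cos(3*t/2)) = (9*B_t*sin(3*t/2)/2) dt + (-3*cos(3*t/2)) dB_t

Itô's formula for f(t, x): d f(t, B_t) = (f_t + (1/2) f_xx) dt + f_x dB_t. Compute partials of f(t, x) = -3*x*cos(3*t/2):
  f_t(t,x)  = 9*x*sin(3*t/2)/2
  f_x(t,x)  = -3*cos(3*t/2)
  f_xx(t,x) = 0
Assemble drift = f_t + (1/2) f_xx = 9*x*sin(3*t/2)/2 and diffusion = f_x = -3*cos(3*t/2). Substituting x = B_t:
  d(-3*B_t*cos(3*t/2)) = (9*B_t*sin(3*t/2)/2) dt + (-3*cos(3*t/2)) dB_t.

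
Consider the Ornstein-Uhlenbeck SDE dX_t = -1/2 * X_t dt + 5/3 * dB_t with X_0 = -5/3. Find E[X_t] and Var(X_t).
E[X_t] = -5*exp(-t/2)/3; Var(X_t) = 25/9 - 25*exp(-t)/9

The OU SDE dX = -theta X dt + sigma dB admits the integrating factor exp(theta t): d(exp(theta t) X_t) = sigma exp(theta t) dB_t. Integrating from 0 to t:
  X_t = x_0 * exp(-theta t) + sigma * int_0^t exp(-theta (t-s)) dB_s.
The Itô integral has mean 0 and (by the Itô isometry) variance sigma^2 * int_0^t exp(-2 theta (t - s)) ds = sigma^2 * (1 - exp(-2 theta t)) / (2 theta).
With theta = 1/2, sigma = 5/3, x_0 = -5/3:
  E[X_t] = -5/3 * exp(-1/2 t) = -5*exp(-t/2)/3
  Var(X_t) = (5/3)^2 * (1 - exp(-2*1/2 t)) / (2 * 1/2) = 25/9 - 25*exp(-t)/9.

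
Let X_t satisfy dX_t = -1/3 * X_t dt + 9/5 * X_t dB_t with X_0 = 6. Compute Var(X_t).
Var(X_t) = (36*exp(81*t/25) - 36)*exp(-2*t/3)

For GBM dX = mu X dt + sigma X dB with X_0 = x_0, apply Itô to Y = log X: dY = (mu - sigma^2/2) dt + sigma dB, so Y_t = log(x_0) + (mu - sigma^2/2) t + sigma B_t and hence X_t = x_0 * exp((mu - sigma^2/2) t + sigma B_t).
With mu = -1/3, sigma = 9/5, x_0 = 6, this gives:
  X_t = 6 * exp((-293/150) * t + (9/5) * B_t).
Since sigma*B_t ~ Normal(0, sigma^2 t), E[exp(sigma*B_t)] = exp(sigma^2 t / 2); so E[X_t] = x_0 * exp((mu - sigma^2/2) t) * exp(sigma^2 t / 2) = x_0 * exp(mu t) = 6*exp(-t/3).
Var(X_t) = E[X_t^2] - (E[X_t])^2 = x_0^2 * exp(2 mu t) * (exp(sigma^2 t) - 1) = (36*exp(81*t/25) - 36)*exp(-2*t/3).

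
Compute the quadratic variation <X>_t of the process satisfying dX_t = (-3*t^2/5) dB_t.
<X>_t = 9*t^5/125

For an Itô process dX_t = a(t) dt + b(t) dB_t, the quadratic variation is <X>_t = int_0^t b(s)^2 ds (the drift term does not contribute). Here b(s) = -3*s^2/5, so
  b(s)^2 = 9*s^4/25.
Integrating from 0 to t:
  <X>_t = int_0^t (9*s^4/25) ds = 9*t^5/125.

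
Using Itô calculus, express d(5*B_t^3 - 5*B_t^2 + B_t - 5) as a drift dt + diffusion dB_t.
d(5*B_t^3 - 5*B_t^2 + B_t - 5) = (15*B_t - 5) dt + (15*B_t^2 - 10*B_t + 1) dB_t

Itô's formula for f(B_t) gives d f(B_t) = f'(B_t) dB_t + (1/2) f''(B_t) dt. Compute derivatives of f(x) = 5*x^3 - 5*x^2 + x - 5:
  f'(x)  = 15*x^2 - 10*x + 1
  f''(x) = 30*x - 10
Substitute x = B_t and multiply the f'' term by 1/2:
  drift     = (1/2) * (30*x - 10) evaluated at B_t = 15*B_t - 5
  diffusion = (15*x^2 - 10*x + 1) evaluated at B_t = 15*B_t^2 - 10*B_t + 1
Therefore d(5*B_t^3 - 5*B_t^2 + B_t - 5) = (15*B_t - 5) dt + (15*B_t^2 - 10*B_t + 1) dB_t.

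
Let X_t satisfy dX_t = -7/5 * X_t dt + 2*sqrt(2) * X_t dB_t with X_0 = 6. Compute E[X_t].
E[X_t] = 6*exp(-7*t/5)

For GBM dX = mu X dt + sigma X dB with X_0 = x_0, apply Itô to Y = log X: dY = (mu - sigma^2/2) dt + sigma dB, so Y_t = log(x_0) + (mu - sigma^2/2) t + sigma B_t and hence X_t = x_0 * exp((mu - sigma^2/2) t + sigma B_t).
With mu = -7/5, sigma = 2*sqrt(2), x_0 = 6, this gives:
  X_t = 6 * exp((-27/5) * t + (2*sqrt(2)) * B_t).
Since sigma*B_t ~ Normal(0, sigma^2 t), E[exp(sigma*B_t)] = exp(sigma^2 t / 2); so E[X_t] = x_0 * exp((mu - sigma^2/2) t) * exp(sigma^2 t / 2) = x_0 * exp(mu t) = 6*exp(-7*t/5).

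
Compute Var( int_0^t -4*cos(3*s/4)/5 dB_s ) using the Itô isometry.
Var = 8*t/25 + 16*sin(3*t/2)/75

The Itô integral of a deterministic integrand f(s) has mean 0 because each increment f(s) * (B_{s+ds} - B_s) has mean 0. By the Itô isometry:
  Var( int_0^t f(s) dB_s ) = E[ (int_0^t f(s) dB_s)^2 ] = int_0^t f(s)^2 ds.
Here f(s) = -4*cos(3*s/4)/5, so f(s)^2 = 16*cos(3*s/4)^2/25. Integrate:
  int_0^t (16*cos(3*s/4)^2/25) ds = 8*t/25 + 16*sin(3*t/2)/75.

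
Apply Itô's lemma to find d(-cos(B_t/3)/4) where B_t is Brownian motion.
d(-cos(B_t/3)/4) = (cos(B_t/3)/72) dt + (sin(B_t/3)/12) dB_t

Itô's formula for f(B_t) gives d f(B_t) = f'(B_t) dB_t + (1/2) f''(B_t) dt. Compute derivatives of f(x) = -cos(x/3)/4:
  f'(x)  = sin(x/3)/12
  f''(x) = cos(x/3)/36
Substitute x = B_t and multiply the f'' term by 1/2:
  drift     = (1/2) * (cos(x/3)/36) evaluated at B_t = cos(B_t/3)/72
  diffusion = (sin(x/3)/12) evaluated at B_t = sin(B_t/3)/12
Therefore d(-cos(B_t/3)/4) = (cos(B_t/3)/72) dt + (sin(B_t/3)/12) dB_t.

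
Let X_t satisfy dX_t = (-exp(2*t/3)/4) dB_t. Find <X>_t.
<X>_t = 3*exp(4*t/3)/64 - 3/64

For an Itô process dX_t = a(t) dt + b(t) dB_t, the quadratic variation is <X>_t = int_0^t b(s)^2 ds (the drift term does not contribute). Here b(s) = -exp(2*s/3)/4, so
  b(s)^2 = exp(4*s/3)/16.
Integrating from 0 to t:
  <X>_t = int_0^t (exp(4*s/3)/16) ds = 3*exp(4*t/3)/64 - 3/64.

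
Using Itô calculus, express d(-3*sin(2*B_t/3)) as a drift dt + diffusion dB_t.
d(-3*sin(2*B_t/3)) = (2*sin(2*B_t/3)/3) dt + (-2*cos(2*B_t/3)) dB_t

Itô's formula for f(B_t) gives d f(B_t) = f'(B_t) dB_t + (1/2) f''(B_t) dt. Compute derivatives of f(x) = -3*sin(2*x/3):
  f'(x)  = -2*cos(2*x/3)
  f''(x) = 4*sin(2*x/3)/3
Substitute x = B_t and multiply the f'' term by 1/2:
  drift     = (1/2) * (4*sin(2*x/3)/3) evaluated at B_t = 2*sin(2*B_t/3)/3
  diffusion = (-2*cos(2*x/3)) evaluated at B_t = -2*cos(2*B_t/3)
Therefore d(-3*sin(2*B_t/3)) = (2*sin(2*B_t/3)/3) dt + (-2*cos(2*B_t/3)) dB_t.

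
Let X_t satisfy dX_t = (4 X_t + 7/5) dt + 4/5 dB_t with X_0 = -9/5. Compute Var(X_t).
Var(X_t) = 2*exp(8*t)/25 - 2/25

The variance V(t) = Var(X_t) satisfies V'(t) = 2 a V(t) + c^2 with V(0) = 0 (drift coefficient is linear in X, diffusion is constant). With a = 4, c = 4/5, the solution is
  V(t) = (c^2 / (2 a)) * (exp(2 a t) - 1)
       = ((4/5)^2 / (2*4)) * (exp(8 t) - 1)
       = 2*exp(8*t)/25 - 2/25.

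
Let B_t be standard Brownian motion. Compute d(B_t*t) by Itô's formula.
d(B_t*t) = (B_t) dt + (t) dB_t

Itô's formula for f(t, x): d f(t, B_t) = (f_t + (1/2) f_xx) dt + f_x dB_t. Compute partials of f(t, x) = t*x:
  f_t(t,x)  = x
  f_x(t,x)  = t
  f_xx(t,x) = 0
Assemble drift = f_t + (1/2) f_xx = x and diffusion = f_x = t. Substituting x = B_t:
  d(B_t*t) = (B_t) dt + (t) dB_t.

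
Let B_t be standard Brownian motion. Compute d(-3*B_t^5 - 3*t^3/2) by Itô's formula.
d(-3*B_t^5 - 3*t^3/2) = (-30*B_t^3 - 9*t^2/2) dt + (-15*B_t^4) dB_t

Itô's formula for f(t, x): d f(t, B_t) = (f_t + (1/2) f_xx) dt + f_x dB_t. Compute partials of f(t, x) = -3*t^3/2 - 3*x^5:
  f_t(t,x)  = -9*t^2/2
  f_x(t,x)  = -15*x^4
  f_xx(t,x) = -60*x^3
Assemble drift = f_t + (1/2) f_xx = -9*t^2/2 - 30*x^3 and diffusion = f_x = -15*x^4. Substituting x = B_t:
  d(-3*B_t^5 - 3*t^3/2) = (-30*B_t^3 - 9*t^2/2) dt + (-15*B_t^4) dB_t.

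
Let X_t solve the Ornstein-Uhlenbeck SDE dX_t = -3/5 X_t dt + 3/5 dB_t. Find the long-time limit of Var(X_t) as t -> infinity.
lim Var(X_t) = 3/10

The OU SDE dX = -theta X dt + sigma dB admits the integrating factor exp(theta t): d(exp(theta t) X_t) = sigma exp(theta t) dB_t. Integrating from 0 to t gives X_t = x_0 * exp(-theta t) + sigma * int_0^t exp(-theta (t-s)) dB_s for any initial x_0. The Itô integral has variance (by the Itô isometry) sigma^2 * int_0^t exp(-2 theta (t - s)) ds = sigma^2 * (1 - exp(-2 theta t)) / (2 theta), independent of x_0.
With theta = 3/5, sigma = 3/5:
  Var(X_t) = (3/5)^2 * (1 - exp(-2*3/5 t)) / (2 * 3/5) = 3/10 - 3*exp(-6*t/5)/10.
As t -> infinity, exp(-2*3/5 t) -> 0, so the stationary variance is sigma^2 / (2 theta) = 3/10.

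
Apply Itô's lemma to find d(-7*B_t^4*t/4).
d(-7*B_t^4*t/4) = (7*B_t^2*(-B_t^2 - 6*t)/4) dt + (-7*B_t^3*t) dB_t

Itô's formula for f(t, x): d f(t, B_t) = (f_t + (1/2) f_xx) dt + f_x dB_t. Compute partials of f(t, x) = -7*t*x^4/4:
  f_t(t,x)  = -7*x^4/4
  f_x(t,x)  = -7*t*x^3
  f_xx(t,x) = -21*t*x^2
Assemble drift = f_t + (1/2) f_xx = 7*x^2*(-6*t - x^2)/4 and diffusion = f_x = -7*t*x^3. Substituting x = B_t:
  d(-7*B_t^4*t/4) = (7*B_t^2*(-B_t^2 - 6*t)/4) dt + (-7*B_t^3*t) dB_t.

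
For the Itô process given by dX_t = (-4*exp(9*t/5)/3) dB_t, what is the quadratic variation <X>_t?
<X>_t = 40*exp(18*t/5)/81 - 40/81

For an Itô process dX_t = a(t) dt + b(t) dB_t, the quadratic variation is <X>_t = int_0^t b(s)^2 ds (the drift term does not contribute). Here b(s) = -4*exp(9*s/5)/3, so
  b(s)^2 = 16*exp(18*s/5)/9.
Integrating from 0 to t:
  <X>_t = int_0^t (16*exp(18*s/5)/9) ds = 40*exp(18*t/5)/81 - 40/81.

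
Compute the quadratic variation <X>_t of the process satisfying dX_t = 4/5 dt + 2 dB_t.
<X>_t = 4*t

For an Itô process dX_t = a(t) dt + b(t) dB_t, the quadratic variation is <X>_t = int_0^t b(s)^2 ds (the drift term does not contribute). Here b(s) = 2, so
  b(s)^2 = 4.
Integrating from 0 to t:
  <X>_t = int_0^t (4) ds = 4*t.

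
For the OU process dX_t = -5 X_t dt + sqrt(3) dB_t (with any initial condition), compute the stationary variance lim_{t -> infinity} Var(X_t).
lim Var(X_t) = 3/10

The OU SDE dX = -theta X dt + sigma dB admits the integrating factor exp(theta t): d(exp(theta t) X_t) = sigma exp(theta t) dB_t. Integrating from 0 to t gives X_t = x_0 * exp(-theta t) + sigma * int_0^t exp(-theta (t-s)) dB_s for any initial x_0. The Itô integral has variance (by the Itô isometry) sigma^2 * int_0^t exp(-2 theta (t - s)) ds = sigma^2 * (1 - exp(-2 theta t)) / (2 theta), independent of x_0.
With theta = 5, sigma = sqrt(3):
  Var(X_t) = (sqrt(3))^2 * (1 - exp(-2*5 t)) / (2 * 5) = 3/10 - 3*exp(-10*t)/10.
As t -> infinity, exp(-2*5 t) -> 0, so the stationary variance is sigma^2 / (2 theta) = 3/10.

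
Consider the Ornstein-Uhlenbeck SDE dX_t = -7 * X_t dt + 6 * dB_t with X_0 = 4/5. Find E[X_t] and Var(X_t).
E[X_t] = 4*exp(-7*t)/5; Var(X_t) = 18/7 - 18*exp(-14*t)/7

The OU SDE dX = -theta X dt + sigma dB admits the integrating factor exp(theta t): d(exp(theta t) X_t) = sigma exp(theta t) dB_t. Integrating from 0 to t:
  X_t = x_0 * exp(-theta t) + sigma * int_0^t exp(-theta (t-s)) dB_s.
The Itô integral has mean 0 and (by the Itô isometry) variance sigma^2 * int_0^t exp(-2 theta (t - s)) ds = sigma^2 * (1 - exp(-2 theta t)) / (2 theta).
With theta = 7, sigma = 6, x_0 = 4/5:
  E[X_t] = 4/5 * exp(-7 t) = 4*exp(-7*t)/5
  Var(X_t) = (6)^2 * (1 - exp(-2*7 t)) / (2 * 7) = 18/7 - 18*exp(-14*t)/7.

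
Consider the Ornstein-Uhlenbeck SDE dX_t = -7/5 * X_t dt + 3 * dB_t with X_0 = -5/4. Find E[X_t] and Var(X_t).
E[X_t] = -5*exp(-7*t/5)/4; Var(X_t) = 45/14 - 45*exp(-14*t/5)/14

The OU SDE dX = -theta X dt + sigma dB admits the integrating factor exp(theta t): d(exp(theta t) X_t) = sigma exp(theta t) dB_t. Integrating from 0 to t:
  X_t = x_0 * exp(-theta t) + sigma * int_0^t exp(-theta (t-s)) dB_s.
The Itô integral has mean 0 and (by the Itô isometry) variance sigma^2 * int_0^t exp(-2 theta (t - s)) ds = sigma^2 * (1 - exp(-2 theta t)) / (2 theta).
With theta = 7/5, sigma = 3, x_0 = -5/4:
  E[X_t] = -5/4 * exp(-7/5 t) = -5*exp(-7*t/5)/4
  Var(X_t) = (3)^2 * (1 - exp(-2*7/5 t)) / (2 * 7/5) = 45/14 - 45*exp(-14*t/5)/14.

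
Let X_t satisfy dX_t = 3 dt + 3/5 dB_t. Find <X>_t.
<X>_t = 9*t/25

For an Itô process dX_t = a(t) dt + b(t) dB_t, the quadratic variation is <X>_t = int_0^t b(s)^2 ds (the drift term does not contribute). Here b(s) = 3/5, so
  b(s)^2 = 9/25.
Integrating from 0 to t:
  <X>_t = int_0^t (9/25) ds = 9*t/25.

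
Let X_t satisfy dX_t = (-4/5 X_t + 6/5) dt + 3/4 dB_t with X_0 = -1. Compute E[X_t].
E[X_t] = 3/2 - 5*exp(-4*t/5)/2

Taking expectations and using E[dB_t] = 0, the mean m(t) = E[X_t] satisfies the ODE m'(t) = a m(t) + b with m(0) = x_0. With a = -4/5, b = 6/5, x_0 = -1, the solution is
  m(t) = x_0 * exp(a t) + (b/a) * (exp(a t) - 1)
       = (-1) * exp((-4/5) t) + ((6/5)/(-4/5)) * (exp((-4/5) t) - 1)
       = 3/2 - 5*exp(-4*t/5)/2.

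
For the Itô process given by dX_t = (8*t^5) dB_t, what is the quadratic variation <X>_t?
<X>_t = 64*t^11/11

For an Itô process dX_t = a(t) dt + b(t) dB_t, the quadratic variation is <X>_t = int_0^t b(s)^2 ds (the drift term does not contribute). Here b(s) = 8*s^5, so
  b(s)^2 = 64*s^10.
Integrating from 0 to t:
  <X>_t = int_0^t (64*s^10) ds = 64*t^11/11.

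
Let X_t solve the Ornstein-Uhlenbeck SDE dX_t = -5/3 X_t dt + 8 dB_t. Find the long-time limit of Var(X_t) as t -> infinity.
lim Var(X_t) = 96/5

The OU SDE dX = -theta X dt + sigma dB admits the integrating factor exp(theta t): d(exp(theta t) X_t) = sigma exp(theta t) dB_t. Integrating from 0 to t gives X_t = x_0 * exp(-theta t) + sigma * int_0^t exp(-theta (t-s)) dB_s for any initial x_0. The Itô integral has variance (by the Itô isometry) sigma^2 * int_0^t exp(-2 theta (t - s)) ds = sigma^2 * (1 - exp(-2 theta t)) / (2 theta), independent of x_0.
With theta = 5/3, sigma = 8:
  Var(X_t) = (8)^2 * (1 - exp(-2*5/3 t)) / (2 * 5/3) = 96/5 - 96*exp(-10*t/3)/5.
As t -> infinity, exp(-2*5/3 t) -> 0, so the stationary variance is sigma^2 / (2 theta) = 96/5.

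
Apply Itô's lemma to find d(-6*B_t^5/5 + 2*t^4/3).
d(-6*B_t^5/5 + 2*t^4/3) = (-12*B_t^3 + 8*t^3/3) dt + (-6*B_t^4) dB_t

Itô's formula for f(t, x): d f(t, B_t) = (f_t + (1/2) f_xx) dt + f_x dB_t. Compute partials of f(t, x) = 2*t^4/3 - 6*x^5/5:
  f_t(t,x)  = 8*t^3/3
  f_x(t,x)  = -6*x^4
  f_xx(t,x) = -24*x^3
Assemble drift = f_t + (1/2) f_xx = 8*t^3/3 - 12*x^3 and diffusion = f_x = -6*x^4. Substituting x = B_t:
  d(-6*B_t^5/5 + 2*t^4/3) = (-12*B_t^3 + 8*t^3/3) dt + (-6*B_t^4) dB_t.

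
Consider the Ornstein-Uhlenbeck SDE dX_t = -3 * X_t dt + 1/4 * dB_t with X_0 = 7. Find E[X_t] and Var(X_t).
E[X_t] = 7*exp(-3*t); Var(X_t) = 1/96 - exp(-6*t)/96

The OU SDE dX = -theta X dt + sigma dB admits the integrating factor exp(theta t): d(exp(theta t) X_t) = sigma exp(theta t) dB_t. Integrating from 0 to t:
  X_t = x_0 * exp(-theta t) + sigma * int_0^t exp(-theta (t-s)) dB_s.
The Itô integral has mean 0 and (by the Itô isometry) variance sigma^2 * int_0^t exp(-2 theta (t - s)) ds = sigma^2 * (1 - exp(-2 theta t)) / (2 theta).
With theta = 3, sigma = 1/4, x_0 = 7:
  E[X_t] = 7 * exp(-3 t) = 7*exp(-3*t)
  Var(X_t) = (1/4)^2 * (1 - exp(-2*3 t)) / (2 * 3) = 1/96 - exp(-6*t)/96.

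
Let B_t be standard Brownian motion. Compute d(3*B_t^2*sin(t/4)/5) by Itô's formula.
d(3*B_t^2*sin(t/4)/5) = (3*B_t^2*cos(t/4)/20 + 3*sin(t/4)/5) dt + (6*B_t*sin(t/4)/5) dB_t

Itô's formula for f(t, x): d f(t, B_t) = (f_t + (1/2) f_xx) dt + f_x dB_t. Compute partials of f(t, x) = 3*x^2*sin(t/4)/5:
  f_t(t,x)  = 3*x^2*cos(t/4)/20
  f_x(t,x)  = 6*x*sin(t/4)/5
  f_xx(t,x) = 6*sin(t/4)/5
Assemble drift = f_t + (1/2) f_xx = 3*x^2*cos(t/4)/20 + 3*sin(t/4)/5 and diffusion = f_x = 6*x*sin(t/4)/5. Substituting x = B_t:
  d(3*B_t^2*sin(t/4)/5) = (3*B_t^2*cos(t/4)/20 + 3*sin(t/4)/5) dt + (6*B_t*sin(t/4)/5) dB_t.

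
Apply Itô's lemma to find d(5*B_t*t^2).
d(5*B_t*t^2) = (10*B_t*t) dt + (5*t^2) dB_t

Itô's formula for f(t, x): d f(t, B_t) = (f_t + (1/2) f_xx) dt + f_x dB_t. Compute partials of f(t, x) = 5*t^2*x:
  f_t(t,x)  = 10*t*x
  f_x(t,x)  = 5*t^2
  f_xx(t,x) = 0
Assemble drift = f_t + (1/2) f_xx = 10*t*x and diffusion = f_x = 5*t^2. Substituting x = B_t:
  d(5*B_t*t^2) = (10*B_t*t) dt + (5*t^2) dB_t.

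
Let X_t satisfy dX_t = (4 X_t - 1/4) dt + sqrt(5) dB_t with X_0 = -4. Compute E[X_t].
E[X_t] = 1/16 - 65*exp(4*t)/16

Taking expectations and using E[dB_t] = 0, the mean m(t) = E[X_t] satisfies the ODE m'(t) = a m(t) + b with m(0) = x_0. With a = 4, b = -1/4, x_0 = -4, the solution is
  m(t) = x_0 * exp(a t) + (b/a) * (exp(a t) - 1)
       = (-4) * exp(4 t) + ((-1/4)/4) * (exp(4 t) - 1)
       = 1/16 - 65*exp(4*t)/16.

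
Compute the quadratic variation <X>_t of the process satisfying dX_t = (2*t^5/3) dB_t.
<X>_t = 4*t^11/99

For an Itô process dX_t = a(t) dt + b(t) dB_t, the quadratic variation is <X>_t = int_0^t b(s)^2 ds (the drift term does not contribute). Here b(s) = 2*s^5/3, so
  b(s)^2 = 4*s^10/9.
Integrating from 0 to t:
  <X>_t = int_0^t (4*s^10/9) ds = 4*t^11/99.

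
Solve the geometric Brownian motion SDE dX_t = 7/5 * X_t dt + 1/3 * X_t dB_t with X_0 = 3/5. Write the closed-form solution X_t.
X_t = 3/5 * exp((121/90) * t + (1/3) * B_t)

For GBM dX = mu X dt + sigma X dB with X_0 = x_0, apply Itô to Y = log X: dY = (mu - sigma^2/2) dt + sigma dB, so Y_t = log(x_0) + (mu - sigma^2/2) t + sigma B_t and hence X_t = x_0 * exp((mu - sigma^2/2) t + sigma B_t).
With mu = 7/5, sigma = 1/3, x_0 = 3/5, this gives:
  X_t = 3/5 * exp((121/90) * t + (1/3) * B_t).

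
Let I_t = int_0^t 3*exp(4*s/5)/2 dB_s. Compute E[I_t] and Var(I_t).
E[I_t] = 0; Var(I_t) = 45*exp(8*t/5)/32 - 45/32

The Itô integral of a deterministic integrand f(s) has mean 0 because each increment f(s) * (B_{s+ds} - B_s) has mean 0. By the Itô isometry:
  Var( int_0^t f(s) dB_s ) = E[ (int_0^t f(s) dB_s)^2 ] = int_0^t f(s)^2 ds.
Here f(s) = 3*exp(4*s/5)/2, so f(s)^2 = 9*exp(8*s/5)/4. Integrate:
  int_0^t (9*exp(8*s/5)/4) ds = 45*exp(8*t/5)/32 - 45/32.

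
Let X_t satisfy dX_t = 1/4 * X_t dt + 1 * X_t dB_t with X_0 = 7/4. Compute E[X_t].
E[X_t] = 7*exp(t/4)/4

For GBM dX = mu X dt + sigma X dB with X_0 = x_0, apply Itô to Y = log X: dY = (mu - sigma^2/2) dt + sigma dB, so Y_t = log(x_0) + (mu - sigma^2/2) t + sigma B_t and hence X_t = x_0 * exp((mu - sigma^2/2) t + sigma B_t).
With mu = 1/4, sigma = 1, x_0 = 7/4, this gives:
  X_t = 7/4 * exp((-1/4) * t + (1) * B_t).
Since sigma*B_t ~ Normal(0, sigma^2 t), E[exp(sigma*B_t)] = exp(sigma^2 t / 2); so E[X_t] = x_0 * exp((mu - sigma^2/2) t) * exp(sigma^2 t / 2) = x_0 * exp(mu t) = 7*exp(t/4)/4.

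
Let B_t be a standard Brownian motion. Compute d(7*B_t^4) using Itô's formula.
d(7*B_t^4) = (42*B_t^2) dt + (28*B_t^3) dB_t

Itô's formula for f(B_t) gives d f(B_t) = f'(B_t) dB_t + (1/2) f''(B_t) dt. Compute derivatives of f(x) = 7*x^4:
  f'(x)  = 28*x^3
  f''(x) = 84*x^2
Substitute x = B_t and multiply the f'' term by 1/2:
  drift     = (1/2) * (84*x^2) evaluated at B_t = 42*B_t^2
  diffusion = (28*x^3) evaluated at B_t = 28*B_t^3
Therefore d(7*B_t^4) = (42*B_t^2) dt + (28*B_t^3) dB_t.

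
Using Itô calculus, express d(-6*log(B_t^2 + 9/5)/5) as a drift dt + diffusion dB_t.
d(-6*log(B_t^2 + 9/5)/5) = (6*(5*B_t^2 - 9)/(5*B_t^2 + 9)^2) dt + (-12*B_t/(5*B_t^2 + 9)) dB_t

Itô's formula for f(B_t) gives d f(B_t) = f'(B_t) dB_t + (1/2) f''(B_t) dt. Compute derivatives of f(x) = -6*log(x^2 + 9/5)/5:
  f'(x)  = -12*x/(5*x^2 + 9)
  f''(x) = 12*(5*x^2 - 9)/(5*x^2 + 9)^2
Substitute x = B_t and multiply the f'' term by 1/2:
  drift     = (1/2) * (12*(5*x^2 - 9)/(5*x^2 + 9)^2) evaluated at B_t = 6*(5*B_t^2 - 9)/(5*B_t^2 + 9)^2
  diffusion = (-12*x/(5*x^2 + 9)) evaluated at B_t = -12*B_t/(5*B_t^2 + 9)
Therefore d(-6*log(B_t^2 + 9/5)/5) = (6*(5*B_t^2 - 9)/(5*B_t^2 + 9)^2) dt + (-12*B_t/(5*B_t^2 + 9)) dB_t.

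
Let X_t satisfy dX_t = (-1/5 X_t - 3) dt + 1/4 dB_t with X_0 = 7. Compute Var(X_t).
Var(X_t) = 5/32 - 5*exp(-2*t/5)/32

The variance V(t) = Var(X_t) satisfies V'(t) = 2 a V(t) + c^2 with V(0) = 0 (drift coefficient is linear in X, diffusion is constant). With a = -1/5, c = 1/4, the solution is
  V(t) = (c^2 / (2 a)) * (exp(2 a t) - 1)
       = ((1/4)^2 / (2*(-1/5))) * (exp((-2/5) t) - 1)
       = 5/32 - 5*exp(-2*t/5)/32.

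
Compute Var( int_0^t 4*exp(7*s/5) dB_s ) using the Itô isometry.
Var = 40*exp(14*t/5)/7 - 40/7

The Itô integral of a deterministic integrand f(s) has mean 0 because each increment f(s) * (B_{s+ds} - B_s) has mean 0. By the Itô isometry:
  Var( int_0^t f(s) dB_s ) = E[ (int_0^t f(s) dB_s)^2 ] = int_0^t f(s)^2 ds.
Here f(s) = 4*exp(7*s/5), so f(s)^2 = 16*exp(14*s/5). Integrate:
  int_0^t (16*exp(14*s/5)) ds = 40*exp(14*t/5)/7 - 40/7.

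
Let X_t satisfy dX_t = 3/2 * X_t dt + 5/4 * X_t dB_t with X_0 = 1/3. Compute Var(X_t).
Var(X_t) = (exp(25*t/16) - 1)*exp(3*t)/9

For GBM dX = mu X dt + sigma X dB with X_0 = x_0, apply Itô to Y = log X: dY = (mu - sigma^2/2) dt + sigma dB, so Y_t = log(x_0) + (mu - sigma^2/2) t + sigma B_t and hence X_t = x_0 * exp((mu - sigma^2/2) t + sigma B_t).
With mu = 3/2, sigma = 5/4, x_0 = 1/3, this gives:
  X_t = 1/3 * exp((23/32) * t + (5/4) * B_t).
Since sigma*B_t ~ Normal(0, sigma^2 t), E[exp(sigma*B_t)] = exp(sigma^2 t / 2); so E[X_t] = x_0 * exp((mu - sigma^2/2) t) * exp(sigma^2 t / 2) = x_0 * exp(mu t) = exp(3*t/2)/3.
Var(X_t) = E[X_t^2] - (E[X_t])^2 = x_0^2 * exp(2 mu t) * (exp(sigma^2 t) - 1) = (exp(25*t/16) - 1)*exp(3*t)/9.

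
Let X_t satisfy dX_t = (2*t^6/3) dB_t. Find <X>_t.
<X>_t = 4*t^13/117

For an Itô process dX_t = a(t) dt + b(t) dB_t, the quadratic variation is <X>_t = int_0^t b(s)^2 ds (the drift term does not contribute). Here b(s) = 2*s^6/3, so
  b(s)^2 = 4*s^12/9.
Integrating from 0 to t:
  <X>_t = int_0^t (4*s^12/9) ds = 4*t^13/117.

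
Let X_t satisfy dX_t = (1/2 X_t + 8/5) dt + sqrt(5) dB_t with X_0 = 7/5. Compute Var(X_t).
Var(X_t) = 5*exp(t) - 5

The variance V(t) = Var(X_t) satisfies V'(t) = 2 a V(t) + c^2 with V(0) = 0 (drift coefficient is linear in X, diffusion is constant). With a = 1/2, c = sqrt(5), the solution is
  V(t) = (c^2 / (2 a)) * (exp(2 a t) - 1)
       = (sqrt(5)^2 / (2*(1/2))) * (exp(1 t) - 1)
       = 5*exp(t) - 5.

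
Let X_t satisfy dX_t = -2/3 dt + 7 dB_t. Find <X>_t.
<X>_t = 49*t

For an Itô process dX_t = a(t) dt + b(t) dB_t, the quadratic variation is <X>_t = int_0^t b(s)^2 ds (the drift term does not contribute). Here b(s) = 7, so
  b(s)^2 = 49.
Integrating from 0 to t:
  <X>_t = int_0^t (49) ds = 49*t.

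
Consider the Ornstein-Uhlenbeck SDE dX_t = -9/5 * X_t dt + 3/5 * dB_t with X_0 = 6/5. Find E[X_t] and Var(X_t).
E[X_t] = 6*exp(-9*t/5)/5; Var(X_t) = 1/10 - exp(-18*t/5)/10

The OU SDE dX = -theta X dt + sigma dB admits the integrating factor exp(theta t): d(exp(theta t) X_t) = sigma exp(theta t) dB_t. Integrating from 0 to t:
  X_t = x_0 * exp(-theta t) + sigma * int_0^t exp(-theta (t-s)) dB_s.
The Itô integral has mean 0 and (by the Itô isometry) variance sigma^2 * int_0^t exp(-2 theta (t - s)) ds = sigma^2 * (1 - exp(-2 theta t)) / (2 theta).
With theta = 9/5, sigma = 3/5, x_0 = 6/5:
  E[X_t] = 6/5 * exp(-9/5 t) = 6*exp(-9*t/5)/5
  Var(X_t) = (3/5)^2 * (1 - exp(-2*9/5 t)) / (2 * 9/5) = 1/10 - exp(-18*t/5)/10.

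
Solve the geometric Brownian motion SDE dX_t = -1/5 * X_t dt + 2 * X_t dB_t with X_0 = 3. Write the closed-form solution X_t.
X_t = 3 * exp((-11/5) * t + (2) * B_t)

For GBM dX = mu X dt + sigma X dB with X_0 = x_0, apply Itô to Y = log X: dY = (mu - sigma^2/2) dt + sigma dB, so Y_t = log(x_0) + (mu - sigma^2/2) t + sigma B_t and hence X_t = x_0 * exp((mu - sigma^2/2) t + sigma B_t).
With mu = -1/5, sigma = 2, x_0 = 3, this gives:
  X_t = 3 * exp((-11/5) * t + (2) * B_t).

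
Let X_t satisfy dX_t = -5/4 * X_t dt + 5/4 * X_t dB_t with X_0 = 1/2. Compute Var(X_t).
Var(X_t) = (exp(25*t/16) - 1)*exp(-5*t/2)/4

For GBM dX = mu X dt + sigma X dB with X_0 = x_0, apply Itô to Y = log X: dY = (mu - sigma^2/2) dt + sigma dB, so Y_t = log(x_0) + (mu - sigma^2/2) t + sigma B_t and hence X_t = x_0 * exp((mu - sigma^2/2) t + sigma B_t).
With mu = -5/4, sigma = 5/4, x_0 = 1/2, this gives:
  X_t = 1/2 * exp((-65/32) * t + (5/4) * B_t).
Since sigma*B_t ~ Normal(0, sigma^2 t), E[exp(sigma*B_t)] = exp(sigma^2 t / 2); so E[X_t] = x_0 * exp((mu - sigma^2/2) t) * exp(sigma^2 t / 2) = x_0 * exp(mu t) = exp(-5*t/4)/2.
Var(X_t) = E[X_t^2] - (E[X_t])^2 = x_0^2 * exp(2 mu t) * (exp(sigma^2 t) - 1) = (exp(25*t/16) - 1)*exp(-5*t/2)/4.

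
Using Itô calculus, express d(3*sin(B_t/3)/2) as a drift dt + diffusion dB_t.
d(3*sin(B_t/3)/2) = (-sin(B_t/3)/12) dt + (cos(B_t/3)/2) dB_t

Itô's formula for f(B_t) gives d f(B_t) = f'(B_t) dB_t + (1/2) f''(B_t) dt. Compute derivatives of f(x) = 3*sin(x/3)/2:
  f'(x)  = cos(x/3)/2
  f''(x) = -sin(x/3)/6
Substitute x = B_t and multiply the f'' term by 1/2:
  drift     = (1/2) * (-sin(x/3)/6) evaluated at B_t = -sin(B_t/3)/12
  diffusion = (cos(x/3)/2) evaluated at B_t = cos(B_t/3)/2
Therefore d(3*sin(B_t/3)/2) = (-sin(B_t/3)/12) dt + (cos(B_t/3)/2) dB_t.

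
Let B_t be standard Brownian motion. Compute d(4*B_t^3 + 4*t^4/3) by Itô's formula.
d(4*B_t^3 + 4*t^4/3) = (12*B_t + 16*t^3/3) dt + (12*B_t^2) dB_t

Itô's formula for f(t, x): d f(t, B_t) = (f_t + (1/2) f_xx) dt + f_x dB_t. Compute partials of f(t, x) = 4*t^4/3 + 4*x^3:
  f_t(t,x)  = 16*t^3/3
  f_x(t,x)  = 12*x^2
  f_xx(t,x) = 24*x
Assemble drift = f_t + (1/2) f_xx = 16*t^3/3 + 12*x and diffusion = f_x = 12*x^2. Substituting x = B_t:
  d(4*B_t^3 + 4*t^4/3) = (12*B_t + 16*t^3/3) dt + (12*B_t^2) dB_t.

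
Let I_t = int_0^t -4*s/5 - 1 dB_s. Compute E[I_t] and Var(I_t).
E[I_t] = 0; Var(I_t) = t*(16*t^2 + 60*t + 75)/75

The Itô integral of a deterministic integrand f(s) has mean 0 because each increment f(s) * (B_{s+ds} - B_s) has mean 0. By the Itô isometry:
  Var( int_0^t f(s) dB_s ) = E[ (int_0^t f(s) dB_s)^2 ] = int_0^t f(s)^2 ds.
Here f(s) = -4*s/5 - 1, so f(s)^2 = (4*s + 5)^2/25. Integrate:
  int_0^t ((4*s + 5)^2/25) ds = t*(16*t^2 + 60*t + 75)/75.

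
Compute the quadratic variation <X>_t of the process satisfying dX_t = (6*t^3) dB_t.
<X>_t = 36*t^7/7

For an Itô process dX_t = a(t) dt + b(t) dB_t, the quadratic variation is <X>_t = int_0^t b(s)^2 ds (the drift term does not contribute). Here b(s) = 6*s^3, so
  b(s)^2 = 36*s^6.
Integrating from 0 to t:
  <X>_t = int_0^t (36*s^6) ds = 36*t^7/7.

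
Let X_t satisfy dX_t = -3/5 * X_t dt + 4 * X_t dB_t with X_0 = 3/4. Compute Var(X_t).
Var(X_t) = (9*exp(16*t) - 9)*exp(-6*t/5)/16

For GBM dX = mu X dt + sigma X dB with X_0 = x_0, apply Itô to Y = log X: dY = (mu - sigma^2/2) dt + sigma dB, so Y_t = log(x_0) + (mu - sigma^2/2) t + sigma B_t and hence X_t = x_0 * exp((mu - sigma^2/2) t + sigma B_t).
With mu = -3/5, sigma = 4, x_0 = 3/4, this gives:
  X_t = 3/4 * exp((-43/5) * t + (4) * B_t).
Since sigma*B_t ~ Normal(0, sigma^2 t), E[exp(sigma*B_t)] = exp(sigma^2 t / 2); so E[X_t] = x_0 * exp((mu - sigma^2/2) t) * exp(sigma^2 t / 2) = x_0 * exp(mu t) = 3*exp(-3*t/5)/4.
Var(X_t) = E[X_t^2] - (E[X_t])^2 = x_0^2 * exp(2 mu t) * (exp(sigma^2 t) - 1) = (9*exp(16*t) - 9)*exp(-6*t/5)/16.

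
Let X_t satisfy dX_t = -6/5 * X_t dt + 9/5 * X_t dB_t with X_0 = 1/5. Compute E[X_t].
E[X_t] = exp(-6*t/5)/5

For GBM dX = mu X dt + sigma X dB with X_0 = x_0, apply Itô to Y = log X: dY = (mu - sigma^2/2) dt + sigma dB, so Y_t = log(x_0) + (mu - sigma^2/2) t + sigma B_t and hence X_t = x_0 * exp((mu - sigma^2/2) t + sigma B_t).
With mu = -6/5, sigma = 9/5, x_0 = 1/5, this gives:
  X_t = 1/5 * exp((-141/50) * t + (9/5) * B_t).
Since sigma*B_t ~ Normal(0, sigma^2 t), E[exp(sigma*B_t)] = exp(sigma^2 t / 2); so E[X_t] = x_0 * exp((mu - sigma^2/2) t) * exp(sigma^2 t / 2) = x_0 * exp(mu t) = exp(-6*t/5)/5.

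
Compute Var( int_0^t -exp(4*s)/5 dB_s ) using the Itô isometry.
Var = exp(8*t)/200 - 1/200

The Itô integral of a deterministic integrand f(s) has mean 0 because each increment f(s) * (B_{s+ds} - B_s) has mean 0. By the Itô isometry:
  Var( int_0^t f(s) dB_s ) = E[ (int_0^t f(s) dB_s)^2 ] = int_0^t f(s)^2 ds.
Here f(s) = -exp(4*s)/5, so f(s)^2 = exp(8*s)/25. Integrate:
  int_0^t (exp(8*s)/25) ds = exp(8*t)/200 - 1/200.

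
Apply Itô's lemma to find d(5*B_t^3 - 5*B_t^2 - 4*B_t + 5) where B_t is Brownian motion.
d(5*B_t^3 - 5*B_t^2 - 4*B_t + 5) = (15*B_t - 5) dt + (15*B_t^2 - 10*B_t - 4) dB_t

Itô's formula for f(B_t) gives d f(B_t) = f'(B_t) dB_t + (1/2) f''(B_t) dt. Compute derivatives of f(x) = 5*x^3 - 5*x^2 - 4*x + 5:
  f'(x)  = 15*x^2 - 10*x - 4
  f''(x) = 30*x - 10
Substitute x = B_t and multiply the f'' term by 1/2:
  drift     = (1/2) * (30*x - 10) evaluated at B_t = 15*B_t - 5
  diffusion = (15*x^2 - 10*x - 4) evaluated at B_t = 15*B_t^2 - 10*B_t - 4
Therefore d(5*B_t^3 - 5*B_t^2 - 4*B_t + 5) = (15*B_t - 5) dt + (15*B_t^2 - 10*B_t - 4) dB_t.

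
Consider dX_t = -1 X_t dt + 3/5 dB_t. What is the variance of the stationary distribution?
lim Var(X_t) = 9/50

The OU SDE dX = -theta X dt + sigma dB admits the integrating factor exp(theta t): d(exp(theta t) X_t) = sigma exp(theta t) dB_t. Integrating from 0 to t gives X_t = x_0 * exp(-theta t) + sigma * int_0^t exp(-theta (t-s)) dB_s for any initial x_0. The Itô integral has variance (by the Itô isometry) sigma^2 * int_0^t exp(-2 theta (t - s)) ds = sigma^2 * (1 - exp(-2 theta t)) / (2 theta), independent of x_0.
With theta = 1, sigma = 3/5:
  Var(X_t) = (3/5)^2 * (1 - exp(-2*1 t)) / (2 * 1) = 9/50 - 9*exp(-2*t)/50.
As t -> infinity, exp(-2*1 t) -> 0, so the stationary variance is sigma^2 / (2 theta) = 9/50.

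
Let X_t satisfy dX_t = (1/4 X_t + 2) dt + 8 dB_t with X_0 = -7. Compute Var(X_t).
Var(X_t) = 128*exp(t/2) - 128

The variance V(t) = Var(X_t) satisfies V'(t) = 2 a V(t) + c^2 with V(0) = 0 (drift coefficient is linear in X, diffusion is constant). With a = 1/4, c = 8, the solution is
  V(t) = (c^2 / (2 a)) * (exp(2 a t) - 1)
       = (8^2 / (2*(1/4))) * (exp((1/2) t) - 1)
       = 128*exp(t/2) - 128.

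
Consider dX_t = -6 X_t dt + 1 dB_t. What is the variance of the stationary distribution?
lim Var(X_t) = 1/12

The OU SDE dX = -theta X dt + sigma dB admits the integrating factor exp(theta t): d(exp(theta t) X_t) = sigma exp(theta t) dB_t. Integrating from 0 to t gives X_t = x_0 * exp(-theta t) + sigma * int_0^t exp(-theta (t-s)) dB_s for any initial x_0. The Itô integral has variance (by the Itô isometry) sigma^2 * int_0^t exp(-2 theta (t - s)) ds = sigma^2 * (1 - exp(-2 theta t)) / (2 theta), independent of x_0.
With theta = 6, sigma = 1:
  Var(X_t) = (1)^2 * (1 - exp(-2*6 t)) / (2 * 6) = 1/12 - exp(-12*t)/12.
As t -> infinity, exp(-2*6 t) -> 0, so the stationary variance is sigma^2 / (2 theta) = 1/12.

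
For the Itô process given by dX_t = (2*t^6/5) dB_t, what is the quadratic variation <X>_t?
<X>_t = 4*t^13/325

For an Itô process dX_t = a(t) dt + b(t) dB_t, the quadratic variation is <X>_t = int_0^t b(s)^2 ds (the drift term does not contribute). Here b(s) = 2*s^6/5, so
  b(s)^2 = 4*s^12/25.
Integrating from 0 to t:
  <X>_t = int_0^t (4*s^12/25) ds = 4*t^13/325.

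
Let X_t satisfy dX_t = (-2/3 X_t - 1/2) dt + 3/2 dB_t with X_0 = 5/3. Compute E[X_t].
E[X_t] = -3/4 + 29*exp(-2*t/3)/12

Taking expectations and using E[dB_t] = 0, the mean m(t) = E[X_t] satisfies the ODE m'(t) = a m(t) + b with m(0) = x_0. With a = -2/3, b = -1/2, x_0 = 5/3, the solution is
  m(t) = x_0 * exp(a t) + (b/a) * (exp(a t) - 1)
       = (5/3) * exp((-2/3) t) + ((-1/2)/(-2/3)) * (exp((-2/3) t) - 1)
       = -3/4 + 29*exp(-2*t/3)/12.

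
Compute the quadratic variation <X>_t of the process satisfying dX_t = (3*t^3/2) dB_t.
<X>_t = 9*t^7/28

For an Itô process dX_t = a(t) dt + b(t) dB_t, the quadratic variation is <X>_t = int_0^t b(s)^2 ds (the drift term does not contribute). Here b(s) = 3*s^3/2, so
  b(s)^2 = 9*s^6/4.
Integrating from 0 to t:
  <X>_t = int_0^t (9*s^6/4) ds = 9*t^7/28.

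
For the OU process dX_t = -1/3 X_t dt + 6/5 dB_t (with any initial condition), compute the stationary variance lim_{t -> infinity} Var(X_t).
lim Var(X_t) = 54/25

The OU SDE dX = -theta X dt + sigma dB admits the integrating factor exp(theta t): d(exp(theta t) X_t) = sigma exp(theta t) dB_t. Integrating from 0 to t gives X_t = x_0 * exp(-theta t) + sigma * int_0^t exp(-theta (t-s)) dB_s for any initial x_0. The Itô integral has variance (by the Itô isometry) sigma^2 * int_0^t exp(-2 theta (t - s)) ds = sigma^2 * (1 - exp(-2 theta t)) / (2 theta), independent of x_0.
With theta = 1/3, sigma = 6/5:
  Var(X_t) = (6/5)^2 * (1 - exp(-2*1/3 t)) / (2 * 1/3) = 54/25 - 54*exp(-2*t/3)/25.
As t -> infinity, exp(-2*1/3 t) -> 0, so the stationary variance is sigma^2 / (2 theta) = 54/25.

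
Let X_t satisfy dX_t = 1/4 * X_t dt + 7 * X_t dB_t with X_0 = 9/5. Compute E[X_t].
E[X_t] = 9*exp(t/4)/5

For GBM dX = mu X dt + sigma X dB with X_0 = x_0, apply Itô to Y = log X: dY = (mu - sigma^2/2) dt + sigma dB, so Y_t = log(x_0) + (mu - sigma^2/2) t + sigma B_t and hence X_t = x_0 * exp((mu - sigma^2/2) t + sigma B_t).
With mu = 1/4, sigma = 7, x_0 = 9/5, this gives:
  X_t = 9/5 * exp((-97/4) * t + (7) * B_t).
Since sigma*B_t ~ Normal(0, sigma^2 t), E[exp(sigma*B_t)] = exp(sigma^2 t / 2); so E[X_t] = x_0 * exp((mu - sigma^2/2) t) * exp(sigma^2 t / 2) = x_0 * exp(mu t) = 9*exp(t/4)/5.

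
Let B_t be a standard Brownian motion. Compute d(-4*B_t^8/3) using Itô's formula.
d(-4*B_t^8/3) = (-112*B_t^6/3) dt + (-32*B_t^7/3) dB_t

Itô's formula for f(B_t) gives d f(B_t) = f'(B_t) dB_t + (1/2) f''(B_t) dt. Compute derivatives of f(x) = -4*x^8/3:
  f'(x)  = -32*x^7/3
  f''(x) = -224*x^6/3
Substitute x = B_t and multiply the f'' term by 1/2:
  drift     = (1/2) * (-224*x^6/3) evaluated at B_t = -112*B_t^6/3
  diffusion = (-32*x^7/3) evaluated at B_t = -32*B_t^7/3
Therefore d(-4*B_t^8/3) = (-112*B_t^6/3) dt + (-32*B_t^7/3) dB_t.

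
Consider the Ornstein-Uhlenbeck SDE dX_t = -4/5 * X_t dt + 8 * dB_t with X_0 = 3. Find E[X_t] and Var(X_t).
E[X_t] = 3*exp(-4*t/5); Var(X_t) = 40 - 40*exp(-8*t/5)

The OU SDE dX = -theta X dt + sigma dB admits the integrating factor exp(theta t): d(exp(theta t) X_t) = sigma exp(theta t) dB_t. Integrating from 0 to t:
  X_t = x_0 * exp(-theta t) + sigma * int_0^t exp(-theta (t-s)) dB_s.
The Itô integral has mean 0 and (by the Itô isometry) variance sigma^2 * int_0^t exp(-2 theta (t - s)) ds = sigma^2 * (1 - exp(-2 theta t)) / (2 theta).
With theta = 4/5, sigma = 8, x_0 = 3:
  E[X_t] = 3 * exp(-4/5 t) = 3*exp(-4*t/5)
  Var(X_t) = (8)^2 * (1 - exp(-2*4/5 t)) / (2 * 4/5) = 40 - 40*exp(-8*t/5).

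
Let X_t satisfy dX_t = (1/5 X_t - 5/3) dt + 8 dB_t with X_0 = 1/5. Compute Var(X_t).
Var(X_t) = 160*exp(2*t/5) - 160

The variance V(t) = Var(X_t) satisfies V'(t) = 2 a V(t) + c^2 with V(0) = 0 (drift coefficient is linear in X, diffusion is constant). With a = 1/5, c = 8, the solution is
  V(t) = (c^2 / (2 a)) * (exp(2 a t) - 1)
       = (8^2 / (2*(1/5))) * (exp((2/5) t) - 1)
       = 160*exp(2*t/5) - 160.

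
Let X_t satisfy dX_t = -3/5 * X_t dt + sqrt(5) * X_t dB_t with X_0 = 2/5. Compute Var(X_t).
Var(X_t) = (4*exp(5*t) - 4)*exp(-6*t/5)/25

For GBM dX = mu X dt + sigma X dB with X_0 = x_0, apply Itô to Y = log X: dY = (mu - sigma^2/2) dt + sigma dB, so Y_t = log(x_0) + (mu - sigma^2/2) t + sigma B_t and hence X_t = x_0 * exp((mu - sigma^2/2) t + sigma B_t).
With mu = -3/5, sigma = sqrt(5), x_0 = 2/5, this gives:
  X_t = 2/5 * exp((-31/10) * t + (sqrt(5)) * B_t).
Since sigma*B_t ~ Normal(0, sigma^2 t), E[exp(sigma*B_t)] = exp(sigma^2 t / 2); so E[X_t] = x_0 * exp((mu - sigma^2/2) t) * exp(sigma^2 t / 2) = x_0 * exp(mu t) = 2*exp(-3*t/5)/5.
Var(X_t) = E[X_t^2] - (E[X_t])^2 = x_0^2 * exp(2 mu t) * (exp(sigma^2 t) - 1) = (4*exp(5*t) - 4)*exp(-6*t/5)/25.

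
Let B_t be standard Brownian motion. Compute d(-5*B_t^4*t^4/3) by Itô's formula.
d(-5*B_t^4*t^4/3) = (B_t^2*t^3*(-20*B_t^2/3 - 10*t)) dt + (-20*B_t^3*t^4/3) dB_t

Itô's formula for f(t, x): d f(t, B_t) = (f_t + (1/2) f_xx) dt + f_x dB_t. Compute partials of f(t, x) = -5*t^4*x^4/3:
  f_t(t,x)  = -20*t^3*x^4/3
  f_x(t,x)  = -20*t^4*x^3/3
  f_xx(t,x) = -20*t^4*x^2
Assemble drift = f_t + (1/2) f_xx = t^3*x^2*(-10*t - 20*x^2/3) and diffusion = f_x = -20*t^4*x^3/3. Substituting x = B_t:
  d(-5*B_t^4*t^4/3) = (B_t^2*t^3*(-20*B_t^2/3 - 10*t)) dt + (-20*B_t^3*t^4/3) dB_t.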